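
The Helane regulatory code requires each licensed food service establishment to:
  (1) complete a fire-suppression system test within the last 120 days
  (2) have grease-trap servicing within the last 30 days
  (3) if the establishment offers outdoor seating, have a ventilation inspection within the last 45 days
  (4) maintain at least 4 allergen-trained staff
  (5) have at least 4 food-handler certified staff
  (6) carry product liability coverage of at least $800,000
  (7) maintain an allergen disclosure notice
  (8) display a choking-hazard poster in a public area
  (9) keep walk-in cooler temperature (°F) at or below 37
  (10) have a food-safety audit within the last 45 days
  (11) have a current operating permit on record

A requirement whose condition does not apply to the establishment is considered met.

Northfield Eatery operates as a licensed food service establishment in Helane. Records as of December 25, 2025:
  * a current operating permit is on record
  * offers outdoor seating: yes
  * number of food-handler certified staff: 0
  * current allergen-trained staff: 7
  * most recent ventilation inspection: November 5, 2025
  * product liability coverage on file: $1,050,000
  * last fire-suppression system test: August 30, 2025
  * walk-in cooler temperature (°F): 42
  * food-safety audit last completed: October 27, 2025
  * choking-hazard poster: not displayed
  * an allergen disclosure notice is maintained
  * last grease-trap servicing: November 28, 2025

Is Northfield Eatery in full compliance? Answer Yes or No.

No

1. fire-suppression system test 117 days ago vs limit 120 → met
2. grease-trap servicing 27 days ago vs limit 30 → met
3. condition 'offers outdoor seating' holds; ventilation inspection 50 days ago vs limit 45 → not met
4. allergen-trained staff 7 ≥ 4 → met
5. food-handler certified staff 0 < 4 → not met
6. product liability coverage $1,050,000 ≥ $800,000 → met
7. allergen disclosure notice present → met
8. choking-hazard poster absent → not met
9. walk-in cooler temperature (°F) 42 > 37 → not met
10. food-safety audit 59 days ago vs limit 45 → not met
11. current operating permit present → met
Not met: 3, 5, 8, 9, 10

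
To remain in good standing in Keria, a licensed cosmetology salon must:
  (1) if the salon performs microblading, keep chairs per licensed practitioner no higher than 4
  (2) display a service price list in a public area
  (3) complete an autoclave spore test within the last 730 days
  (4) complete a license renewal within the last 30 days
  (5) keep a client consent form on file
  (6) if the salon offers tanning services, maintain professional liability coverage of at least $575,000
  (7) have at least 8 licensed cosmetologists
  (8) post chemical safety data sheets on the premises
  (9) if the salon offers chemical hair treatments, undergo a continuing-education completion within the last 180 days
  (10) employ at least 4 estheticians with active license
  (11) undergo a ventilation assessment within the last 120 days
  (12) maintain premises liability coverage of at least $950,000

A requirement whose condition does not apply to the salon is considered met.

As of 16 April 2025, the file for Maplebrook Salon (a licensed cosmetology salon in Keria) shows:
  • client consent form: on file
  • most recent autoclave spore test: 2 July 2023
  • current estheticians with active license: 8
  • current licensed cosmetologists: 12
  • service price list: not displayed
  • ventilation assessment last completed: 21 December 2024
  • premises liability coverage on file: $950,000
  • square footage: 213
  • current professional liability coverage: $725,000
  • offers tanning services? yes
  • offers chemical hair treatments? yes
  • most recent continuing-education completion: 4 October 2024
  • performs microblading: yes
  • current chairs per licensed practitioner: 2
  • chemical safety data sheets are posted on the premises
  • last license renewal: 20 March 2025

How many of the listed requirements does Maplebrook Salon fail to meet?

1. condition 'performs microblading' holds; chairs per licensed practitioner 2 ≤ 4 → met
2. service price list absent → not met
3. autoclave spore test 654 days ago vs limit 730 → met
4. license renewal 27 days ago vs limit 30 → met
5. client consent form present → met
6. condition 'offers tanning services' holds; professional liability coverage $725,000 ≥ $575,000 → met
7. licensed cosmetologists 12 ≥ 8 → met
8. chemical safety data sheets present → met
9. condition 'offers chemical hair treatments' holds; continuing-education completion 194 days ago vs limit 180 → not met
10. estheticians with active license 8 ≥ 4 → met
11. ventilation assessment 116 days ago vs limit 120 → met
12. premises liability coverage $950,000 ≥ $950,000 → met
Not met: 2 of 12

2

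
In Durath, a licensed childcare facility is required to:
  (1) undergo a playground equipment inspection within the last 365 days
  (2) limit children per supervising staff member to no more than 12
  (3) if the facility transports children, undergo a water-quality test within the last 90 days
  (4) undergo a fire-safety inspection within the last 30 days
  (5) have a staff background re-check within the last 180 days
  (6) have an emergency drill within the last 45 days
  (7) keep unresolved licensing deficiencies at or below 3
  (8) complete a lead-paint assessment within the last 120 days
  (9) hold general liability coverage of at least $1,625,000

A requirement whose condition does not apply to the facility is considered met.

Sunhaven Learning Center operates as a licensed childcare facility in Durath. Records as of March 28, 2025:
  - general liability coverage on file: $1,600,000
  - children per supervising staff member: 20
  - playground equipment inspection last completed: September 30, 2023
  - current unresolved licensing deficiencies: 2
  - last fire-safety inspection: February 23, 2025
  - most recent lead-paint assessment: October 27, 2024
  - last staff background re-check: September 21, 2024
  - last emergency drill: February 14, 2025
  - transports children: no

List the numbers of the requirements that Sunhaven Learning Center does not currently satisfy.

1. playground equipment inspection 545 days ago vs limit 365 → not met
2. children per supervising staff member 20 > 12 → not met
3. condition 'transports children' does not hold → requirement n/a → met
4. fire-safety inspection 33 days ago vs limit 30 → not met
5. staff background re-check 188 days ago vs limit 180 → not met
6. emergency drill 42 days ago vs limit 45 → met
7. unresolved licensing deficiencies 2 ≤ 3 → met
8. lead-paint assessment 152 days ago vs limit 120 → not met
9. general liability coverage $1,600,000 < $1,625,000 → not met
Not met: 1, 2, 4, 5, 8, 9

1, 2, 4, 5, 8, 9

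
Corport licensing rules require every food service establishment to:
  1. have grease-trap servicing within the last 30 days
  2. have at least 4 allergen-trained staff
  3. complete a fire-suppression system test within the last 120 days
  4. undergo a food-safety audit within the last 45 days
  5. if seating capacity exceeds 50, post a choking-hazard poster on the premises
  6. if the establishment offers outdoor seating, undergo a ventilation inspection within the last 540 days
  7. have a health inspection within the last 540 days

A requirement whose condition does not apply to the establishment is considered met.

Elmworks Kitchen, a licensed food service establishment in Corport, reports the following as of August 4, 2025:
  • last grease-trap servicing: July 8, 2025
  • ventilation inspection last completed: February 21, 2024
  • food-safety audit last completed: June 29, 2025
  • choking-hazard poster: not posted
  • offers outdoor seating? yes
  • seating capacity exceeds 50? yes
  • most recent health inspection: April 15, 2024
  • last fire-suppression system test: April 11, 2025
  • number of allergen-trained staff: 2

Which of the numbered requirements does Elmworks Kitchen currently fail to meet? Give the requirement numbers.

2, 5

1. grease-trap servicing 27 days ago vs limit 30 → met
2. allergen-trained staff 2 < 4 → not met
3. fire-suppression system test 115 days ago vs limit 120 → met
4. food-safety audit 36 days ago vs limit 45 → met
5. condition 'seating capacity exceeds 50' holds; choking-hazard poster absent → not met
6. condition 'offers outdoor seating' holds; ventilation inspection 530 days ago vs limit 540 → met
7. health inspection 476 days ago vs limit 540 → met
Not met: 2, 5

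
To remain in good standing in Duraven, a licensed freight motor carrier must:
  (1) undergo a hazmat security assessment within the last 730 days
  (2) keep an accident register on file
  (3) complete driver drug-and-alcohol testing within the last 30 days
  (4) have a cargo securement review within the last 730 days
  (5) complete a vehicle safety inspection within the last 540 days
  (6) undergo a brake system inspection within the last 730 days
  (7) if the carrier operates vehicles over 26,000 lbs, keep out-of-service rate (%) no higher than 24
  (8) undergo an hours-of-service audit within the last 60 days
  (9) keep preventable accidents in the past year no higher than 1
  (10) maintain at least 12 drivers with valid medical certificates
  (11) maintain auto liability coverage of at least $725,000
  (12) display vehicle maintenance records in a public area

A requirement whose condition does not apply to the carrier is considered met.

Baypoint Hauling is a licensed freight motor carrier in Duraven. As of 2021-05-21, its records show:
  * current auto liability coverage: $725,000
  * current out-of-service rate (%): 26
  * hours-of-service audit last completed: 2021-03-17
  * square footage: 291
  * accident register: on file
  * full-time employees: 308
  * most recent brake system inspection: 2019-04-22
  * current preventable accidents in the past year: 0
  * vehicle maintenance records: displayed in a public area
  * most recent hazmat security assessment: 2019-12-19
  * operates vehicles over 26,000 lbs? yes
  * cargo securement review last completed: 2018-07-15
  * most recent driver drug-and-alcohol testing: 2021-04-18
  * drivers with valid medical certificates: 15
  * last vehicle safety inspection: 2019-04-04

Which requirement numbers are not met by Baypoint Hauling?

1. hazmat security assessment 519 days ago vs limit 730 → met
2. accident register present → met
3. driver drug-and-alcohol testing 33 days ago vs limit 30 → not met
4. cargo securement review 1041 days ago vs limit 730 → not met
5. vehicle safety inspection 778 days ago vs limit 540 → not met
6. brake system inspection 760 days ago vs limit 730 → not met
7. condition 'operates vehicles over 26,000 lbs' holds; out-of-service rate (%) 26 > 24 → not met
8. hours-of-service audit 65 days ago vs limit 60 → not met
9. preventable accidents in the past year 0 ≤ 1 → met
10. drivers with valid medical certificates 15 ≥ 12 → met
11. auto liability coverage $725,000 ≥ $725,000 → met
12. vehicle maintenance records present → met
Not met: 3, 4, 5, 6, 7, 8

3, 4, 5, 6, 7, 8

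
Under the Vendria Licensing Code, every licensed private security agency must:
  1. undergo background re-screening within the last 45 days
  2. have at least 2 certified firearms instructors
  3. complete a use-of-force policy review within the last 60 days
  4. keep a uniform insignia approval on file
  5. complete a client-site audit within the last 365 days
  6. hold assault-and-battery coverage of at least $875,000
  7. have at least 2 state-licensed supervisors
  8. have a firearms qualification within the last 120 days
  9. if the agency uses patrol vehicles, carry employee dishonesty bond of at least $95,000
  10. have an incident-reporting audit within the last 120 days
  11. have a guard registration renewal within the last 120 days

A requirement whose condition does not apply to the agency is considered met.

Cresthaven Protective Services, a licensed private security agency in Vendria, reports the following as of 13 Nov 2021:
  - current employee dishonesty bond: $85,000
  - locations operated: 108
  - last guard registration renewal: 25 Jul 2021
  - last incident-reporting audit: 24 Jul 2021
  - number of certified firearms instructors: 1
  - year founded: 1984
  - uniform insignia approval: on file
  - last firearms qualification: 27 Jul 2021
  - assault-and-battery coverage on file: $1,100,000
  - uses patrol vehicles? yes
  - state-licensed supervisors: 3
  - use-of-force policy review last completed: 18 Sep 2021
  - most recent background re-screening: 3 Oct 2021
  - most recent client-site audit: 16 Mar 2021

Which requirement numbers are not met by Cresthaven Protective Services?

1. background re-screening 41 days ago vs limit 45 → met
2. certified firearms instructors 1 < 2 → not met
3. use-of-force policy review 56 days ago vs limit 60 → met
4. uniform insignia approval present → met
5. client-site audit 242 days ago vs limit 365 → met
6. assault-and-battery coverage $1,100,000 ≥ $875,000 → met
7. state-licensed supervisors 3 ≥ 2 → met
8. firearms qualification 109 days ago vs limit 120 → met
9. condition 'uses patrol vehicles' holds; employee dishonesty bond $85,000 < $95,000 → not met
10. incident-reporting audit 112 days ago vs limit 120 → met
11. guard registration renewal 111 days ago vs limit 120 → met
Not met: 2, 9

2, 9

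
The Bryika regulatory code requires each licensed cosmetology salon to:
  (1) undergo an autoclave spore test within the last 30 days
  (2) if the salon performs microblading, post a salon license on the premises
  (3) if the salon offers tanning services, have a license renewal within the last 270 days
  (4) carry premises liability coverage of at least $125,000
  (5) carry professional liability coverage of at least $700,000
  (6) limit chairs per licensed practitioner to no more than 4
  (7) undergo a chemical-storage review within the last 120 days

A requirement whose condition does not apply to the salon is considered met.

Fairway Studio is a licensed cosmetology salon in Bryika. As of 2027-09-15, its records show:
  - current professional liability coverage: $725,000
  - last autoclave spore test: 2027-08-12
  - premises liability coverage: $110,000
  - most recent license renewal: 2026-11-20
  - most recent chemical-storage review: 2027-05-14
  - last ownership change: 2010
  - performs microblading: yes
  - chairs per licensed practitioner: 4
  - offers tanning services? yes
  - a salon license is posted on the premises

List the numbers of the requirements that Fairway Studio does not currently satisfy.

1, 3, 4, 7

1. autoclave spore test 34 days ago vs limit 30 → not met
2. condition 'performs microblading' holds; salon license present → met
3. condition 'offers tanning services' holds; license renewal 299 days ago vs limit 270 → not met
4. premises liability coverage $110,000 < $125,000 → not met
5. professional liability coverage $725,000 ≥ $700,000 → met
6. chairs per licensed practitioner 4 ≤ 4 → met
7. chemical-storage review 124 days ago vs limit 120 → not met
Not met: 1, 3, 4, 7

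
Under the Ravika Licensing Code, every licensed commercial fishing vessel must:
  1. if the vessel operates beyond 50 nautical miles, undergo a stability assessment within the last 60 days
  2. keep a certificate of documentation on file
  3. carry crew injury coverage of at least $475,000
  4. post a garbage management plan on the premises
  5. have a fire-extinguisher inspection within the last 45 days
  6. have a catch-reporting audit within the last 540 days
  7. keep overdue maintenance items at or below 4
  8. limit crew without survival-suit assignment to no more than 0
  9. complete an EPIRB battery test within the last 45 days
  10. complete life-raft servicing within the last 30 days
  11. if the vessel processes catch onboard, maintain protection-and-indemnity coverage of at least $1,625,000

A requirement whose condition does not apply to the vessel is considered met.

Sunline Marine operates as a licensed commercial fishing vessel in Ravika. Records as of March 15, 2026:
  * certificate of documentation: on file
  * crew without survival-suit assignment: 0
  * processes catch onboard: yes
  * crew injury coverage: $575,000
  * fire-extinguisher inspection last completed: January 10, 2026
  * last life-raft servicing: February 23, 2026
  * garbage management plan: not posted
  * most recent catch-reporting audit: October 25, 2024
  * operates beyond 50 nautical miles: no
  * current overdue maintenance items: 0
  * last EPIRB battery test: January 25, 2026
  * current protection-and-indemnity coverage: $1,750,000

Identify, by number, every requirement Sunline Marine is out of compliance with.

4, 5, 9

1. condition 'operates beyond 50 nautical miles' does not hold → requirement n/a → met
2. certificate of documentation present → met
3. crew injury coverage $575,000 ≥ $475,000 → met
4. garbage management plan absent → not met
5. fire-extinguisher inspection 64 days ago vs limit 45 → not met
6. catch-reporting audit 506 days ago vs limit 540 → met
7. overdue maintenance items 0 ≤ 4 → met
8. crew without survival-suit assignment 0 ≤ 0 → met
9. EPIRB battery test 49 days ago vs limit 45 → not met
10. life-raft servicing 20 days ago vs limit 30 → met
11. condition 'processes catch onboard' holds; protection-and-indemnity coverage $1,750,000 ≥ $1,625,000 → met
Not met: 4, 5, 9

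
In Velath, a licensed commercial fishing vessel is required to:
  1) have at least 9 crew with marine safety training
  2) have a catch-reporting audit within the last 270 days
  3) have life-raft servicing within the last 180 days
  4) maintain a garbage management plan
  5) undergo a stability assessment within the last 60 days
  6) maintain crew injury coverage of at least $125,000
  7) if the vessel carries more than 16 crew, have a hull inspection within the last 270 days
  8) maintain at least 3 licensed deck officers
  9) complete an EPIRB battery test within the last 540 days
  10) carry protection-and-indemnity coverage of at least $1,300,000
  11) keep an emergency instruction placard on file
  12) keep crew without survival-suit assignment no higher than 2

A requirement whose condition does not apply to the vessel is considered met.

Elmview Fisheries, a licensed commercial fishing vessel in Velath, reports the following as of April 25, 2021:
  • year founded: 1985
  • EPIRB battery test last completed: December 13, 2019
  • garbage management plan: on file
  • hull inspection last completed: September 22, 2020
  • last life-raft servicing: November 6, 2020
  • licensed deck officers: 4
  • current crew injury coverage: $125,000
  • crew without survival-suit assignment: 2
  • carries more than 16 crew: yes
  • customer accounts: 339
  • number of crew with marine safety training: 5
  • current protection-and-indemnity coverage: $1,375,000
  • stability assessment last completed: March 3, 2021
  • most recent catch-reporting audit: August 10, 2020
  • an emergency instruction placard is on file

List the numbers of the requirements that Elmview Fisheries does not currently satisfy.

1. crew with marine safety training 5 < 9 → not met
2. catch-reporting audit 258 days ago vs limit 270 → met
3. life-raft servicing 170 days ago vs limit 180 → met
4. garbage management plan present → met
5. stability assessment 53 days ago vs limit 60 → met
6. crew injury coverage $125,000 ≥ $125,000 → met
7. condition 'carries more than 16 crew' holds; hull inspection 215 days ago vs limit 270 → met
8. licensed deck officers 4 ≥ 3 → met
9. EPIRB battery test 499 days ago vs limit 540 → met
10. protection-and-indemnity coverage $1,375,000 ≥ $1,300,000 → met
11. emergency instruction placard present → met
12. crew without survival-suit assignment 2 ≤ 2 → met
Not met: 1

1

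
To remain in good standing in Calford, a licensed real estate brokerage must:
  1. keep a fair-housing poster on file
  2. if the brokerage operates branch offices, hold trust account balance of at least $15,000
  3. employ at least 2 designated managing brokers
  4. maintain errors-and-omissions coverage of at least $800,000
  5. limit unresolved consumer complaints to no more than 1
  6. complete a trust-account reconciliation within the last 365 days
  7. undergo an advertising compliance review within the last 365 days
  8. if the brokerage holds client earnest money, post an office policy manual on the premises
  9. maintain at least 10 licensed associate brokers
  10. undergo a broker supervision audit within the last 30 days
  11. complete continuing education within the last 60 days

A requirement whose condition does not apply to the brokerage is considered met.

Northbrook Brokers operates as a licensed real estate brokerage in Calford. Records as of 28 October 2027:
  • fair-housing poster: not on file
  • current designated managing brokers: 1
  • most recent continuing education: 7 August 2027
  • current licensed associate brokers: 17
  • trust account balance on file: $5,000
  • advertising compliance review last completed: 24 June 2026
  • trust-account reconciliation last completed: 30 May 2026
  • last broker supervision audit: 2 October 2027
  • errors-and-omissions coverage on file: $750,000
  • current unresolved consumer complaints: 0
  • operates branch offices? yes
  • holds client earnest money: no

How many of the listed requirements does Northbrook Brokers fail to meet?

1. fair-housing poster absent → not met
2. condition 'operates branch offices' holds; trust account balance $5,000 < $15,000 → not met
3. designated managing brokers 1 < 2 → not met
4. errors-and-omissions coverage $750,000 < $800,000 → not met
5. unresolved consumer complaints 0 ≤ 1 → met
6. trust-account reconciliation 516 days ago vs limit 365 → not met
7. advertising compliance review 491 days ago vs limit 365 → not met
8. condition 'holds client earnest money' does not hold → requirement n/a → met
9. licensed associate brokers 17 ≥ 10 → met
10. broker supervision audit 26 days ago vs limit 30 → met
11. continuing education 82 days ago vs limit 60 → not met
Not met: 7 of 11

7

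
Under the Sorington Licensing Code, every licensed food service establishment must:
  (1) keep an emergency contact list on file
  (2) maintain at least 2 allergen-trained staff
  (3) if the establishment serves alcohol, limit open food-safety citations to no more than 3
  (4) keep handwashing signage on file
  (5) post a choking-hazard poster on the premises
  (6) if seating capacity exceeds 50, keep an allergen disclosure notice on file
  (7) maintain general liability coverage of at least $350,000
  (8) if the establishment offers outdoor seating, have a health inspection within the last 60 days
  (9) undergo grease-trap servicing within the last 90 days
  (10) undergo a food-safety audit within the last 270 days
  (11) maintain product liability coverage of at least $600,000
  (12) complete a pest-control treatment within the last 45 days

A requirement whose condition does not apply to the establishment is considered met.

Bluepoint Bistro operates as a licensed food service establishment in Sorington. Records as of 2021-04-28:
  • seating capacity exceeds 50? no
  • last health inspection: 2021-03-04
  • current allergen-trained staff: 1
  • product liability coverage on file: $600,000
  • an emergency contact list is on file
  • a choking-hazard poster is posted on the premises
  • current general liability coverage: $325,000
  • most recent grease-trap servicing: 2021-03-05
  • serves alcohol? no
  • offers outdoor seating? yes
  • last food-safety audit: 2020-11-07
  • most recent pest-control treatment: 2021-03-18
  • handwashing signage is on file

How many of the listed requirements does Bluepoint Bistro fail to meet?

1. emergency contact list present → met
2. allergen-trained staff 1 < 2 → not met
3. condition 'serves alcohol' does not hold → requirement n/a → met
4. handwashing signage present → met
5. choking-hazard poster present → met
6. condition 'seating capacity exceeds 50' does not hold → requirement n/a → met
7. general liability coverage $325,000 < $350,000 → not met
8. condition 'offers outdoor seating' holds; health inspection 55 days ago vs limit 60 → met
9. grease-trap servicing 54 days ago vs limit 90 → met
10. food-safety audit 172 days ago vs limit 270 → met
11. product liability coverage $600,000 ≥ $600,000 → met
12. pest-control treatment 41 days ago vs limit 45 → met
Not met: 2 of 12

2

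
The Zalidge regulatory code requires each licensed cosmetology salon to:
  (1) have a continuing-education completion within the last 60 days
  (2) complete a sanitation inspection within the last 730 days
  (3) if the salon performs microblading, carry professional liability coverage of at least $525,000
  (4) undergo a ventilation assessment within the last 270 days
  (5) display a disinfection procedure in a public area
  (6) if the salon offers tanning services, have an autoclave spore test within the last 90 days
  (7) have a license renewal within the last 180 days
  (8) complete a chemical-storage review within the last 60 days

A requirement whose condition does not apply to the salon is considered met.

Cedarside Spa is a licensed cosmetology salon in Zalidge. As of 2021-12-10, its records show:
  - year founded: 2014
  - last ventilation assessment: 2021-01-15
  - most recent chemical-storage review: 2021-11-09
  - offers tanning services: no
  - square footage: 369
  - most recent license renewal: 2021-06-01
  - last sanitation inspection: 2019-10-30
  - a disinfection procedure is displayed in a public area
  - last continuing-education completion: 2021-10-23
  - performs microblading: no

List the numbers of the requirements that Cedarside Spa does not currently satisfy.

2, 4, 7

1. continuing-education completion 48 days ago vs limit 60 → met
2. sanitation inspection 772 days ago vs limit 730 → not met
3. condition 'performs microblading' does not hold → requirement n/a → met
4. ventilation assessment 329 days ago vs limit 270 → not met
5. disinfection procedure present → met
6. condition 'offers tanning services' does not hold → requirement n/a → met
7. license renewal 192 days ago vs limit 180 → not met
8. chemical-storage review 31 days ago vs limit 60 → met
Not met: 2, 4, 7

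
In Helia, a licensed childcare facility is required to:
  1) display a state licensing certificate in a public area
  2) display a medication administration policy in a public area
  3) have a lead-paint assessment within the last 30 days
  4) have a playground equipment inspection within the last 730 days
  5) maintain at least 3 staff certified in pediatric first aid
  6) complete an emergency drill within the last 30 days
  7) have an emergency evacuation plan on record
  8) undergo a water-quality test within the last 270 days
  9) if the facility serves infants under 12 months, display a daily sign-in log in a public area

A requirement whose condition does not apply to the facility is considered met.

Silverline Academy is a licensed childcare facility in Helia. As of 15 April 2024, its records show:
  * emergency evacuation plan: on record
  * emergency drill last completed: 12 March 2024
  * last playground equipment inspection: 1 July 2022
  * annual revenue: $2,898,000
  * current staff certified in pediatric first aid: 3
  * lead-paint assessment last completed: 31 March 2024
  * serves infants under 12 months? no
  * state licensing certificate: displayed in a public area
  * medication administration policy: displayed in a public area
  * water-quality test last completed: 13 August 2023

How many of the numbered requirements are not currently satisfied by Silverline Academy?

1. state licensing certificate present → met
2. medication administration policy present → met
3. lead-paint assessment 15 days ago vs limit 30 → met
4. playground equipment inspection 654 days ago vs limit 730 → met
5. staff certified in pediatric first aid 3 ≥ 3 → met
6. emergency drill 34 days ago vs limit 30 → not met
7. emergency evacuation plan present → met
8. water-quality test 246 days ago vs limit 270 → met
9. condition 'serves infants under 12 months' does not hold → requirement n/a → met
Not met: 1 of 9

1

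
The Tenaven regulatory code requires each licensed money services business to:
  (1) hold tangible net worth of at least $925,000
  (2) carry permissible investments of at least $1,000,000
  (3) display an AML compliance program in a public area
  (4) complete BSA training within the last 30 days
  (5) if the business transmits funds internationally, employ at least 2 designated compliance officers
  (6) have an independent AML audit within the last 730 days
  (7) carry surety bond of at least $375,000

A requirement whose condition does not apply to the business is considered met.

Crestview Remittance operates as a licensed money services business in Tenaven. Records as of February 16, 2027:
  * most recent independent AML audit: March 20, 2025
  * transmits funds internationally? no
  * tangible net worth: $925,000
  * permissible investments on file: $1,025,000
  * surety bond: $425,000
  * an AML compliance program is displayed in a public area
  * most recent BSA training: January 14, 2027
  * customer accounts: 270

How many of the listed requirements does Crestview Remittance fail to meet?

1. tangible net worth $925,000 ≥ $925,000 → met
2. permissible investments $1,025,000 ≥ $1,000,000 → met
3. AML compliance program present → met
4. BSA training 33 days ago vs limit 30 → not met
5. condition 'transmits funds internationally' does not hold → requirement n/a → met
6. independent AML audit 698 days ago vs limit 730 → met
7. surety bond $425,000 ≥ $375,000 → met
Not met: 1 of 7

1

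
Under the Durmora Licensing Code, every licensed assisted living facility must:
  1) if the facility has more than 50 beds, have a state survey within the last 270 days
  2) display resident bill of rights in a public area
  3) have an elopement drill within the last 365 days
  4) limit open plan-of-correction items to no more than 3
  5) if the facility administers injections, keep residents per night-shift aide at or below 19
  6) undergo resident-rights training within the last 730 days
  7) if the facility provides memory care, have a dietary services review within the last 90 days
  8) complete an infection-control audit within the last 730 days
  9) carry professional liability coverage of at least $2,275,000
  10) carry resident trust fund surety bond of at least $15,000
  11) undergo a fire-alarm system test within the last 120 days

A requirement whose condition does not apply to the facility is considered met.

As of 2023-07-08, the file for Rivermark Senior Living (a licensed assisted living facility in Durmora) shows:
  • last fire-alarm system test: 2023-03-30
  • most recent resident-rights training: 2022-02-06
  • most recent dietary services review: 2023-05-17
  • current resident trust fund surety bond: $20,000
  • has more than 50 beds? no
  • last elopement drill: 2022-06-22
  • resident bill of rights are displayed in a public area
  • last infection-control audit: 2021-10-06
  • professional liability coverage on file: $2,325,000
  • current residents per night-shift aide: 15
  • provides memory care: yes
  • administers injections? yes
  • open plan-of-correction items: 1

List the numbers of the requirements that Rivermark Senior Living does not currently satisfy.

3

1. condition 'has more than 50 beds' does not hold → requirement n/a → met
2. resident bill of rights present → met
3. elopement drill 381 days ago vs limit 365 → not met
4. open plan-of-correction items 1 ≤ 3 → met
5. condition 'administers injections' holds; residents per night-shift aide 15 ≤ 19 → met
6. resident-rights training 517 days ago vs limit 730 → met
7. condition 'provides memory care' holds; dietary services review 52 days ago vs limit 90 → met
8. infection-control audit 640 days ago vs limit 730 → met
9. professional liability coverage $2,325,000 ≥ $2,275,000 → met
10. resident trust fund surety bond $20,000 ≥ $15,000 → met
11. fire-alarm system test 100 days ago vs limit 120 → met
Not met: 3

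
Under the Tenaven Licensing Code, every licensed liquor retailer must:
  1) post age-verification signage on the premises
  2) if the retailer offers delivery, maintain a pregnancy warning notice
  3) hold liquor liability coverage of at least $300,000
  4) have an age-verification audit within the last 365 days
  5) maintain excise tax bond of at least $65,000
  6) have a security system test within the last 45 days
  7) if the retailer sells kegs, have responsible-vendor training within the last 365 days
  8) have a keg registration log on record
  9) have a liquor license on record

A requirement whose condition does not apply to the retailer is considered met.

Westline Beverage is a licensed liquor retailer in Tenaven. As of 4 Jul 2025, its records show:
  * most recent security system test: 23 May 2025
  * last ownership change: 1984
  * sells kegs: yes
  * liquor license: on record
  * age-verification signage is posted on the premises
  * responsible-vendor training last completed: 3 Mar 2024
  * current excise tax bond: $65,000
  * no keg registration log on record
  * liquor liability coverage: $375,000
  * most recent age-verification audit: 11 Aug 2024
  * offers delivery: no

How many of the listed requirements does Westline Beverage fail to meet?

1. age-verification signage present → met
2. condition 'offers delivery' does not hold → requirement n/a → met
3. liquor liability coverage $375,000 ≥ $300,000 → met
4. age-verification audit 327 days ago vs limit 365 → met
5. excise tax bond $65,000 ≥ $65,000 → met
6. security system test 42 days ago vs limit 45 → met
7. condition 'sells kegs' holds; responsible-vendor training 488 days ago vs limit 365 → not met
8. keg registration log absent → not met
9. liquor license present → met
Not met: 2 of 9

2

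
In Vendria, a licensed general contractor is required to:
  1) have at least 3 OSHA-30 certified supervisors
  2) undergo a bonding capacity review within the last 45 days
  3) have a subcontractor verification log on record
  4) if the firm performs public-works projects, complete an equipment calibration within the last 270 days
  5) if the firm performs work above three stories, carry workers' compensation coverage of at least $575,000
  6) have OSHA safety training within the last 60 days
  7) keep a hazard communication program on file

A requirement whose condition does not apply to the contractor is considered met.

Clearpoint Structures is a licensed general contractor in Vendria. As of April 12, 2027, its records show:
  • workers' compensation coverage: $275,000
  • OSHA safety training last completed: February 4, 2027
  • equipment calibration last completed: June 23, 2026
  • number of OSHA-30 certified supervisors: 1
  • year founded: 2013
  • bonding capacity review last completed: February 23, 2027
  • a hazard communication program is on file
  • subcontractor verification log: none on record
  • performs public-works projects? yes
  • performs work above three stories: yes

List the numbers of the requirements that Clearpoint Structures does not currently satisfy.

1, 2, 3, 4, 5, 6

1. OSHA-30 certified supervisors 1 < 3 → not met
2. bonding capacity review 48 days ago vs limit 45 → not met
3. subcontractor verification log absent → not met
4. condition 'performs public-works projects' holds; equipment calibration 293 days ago vs limit 270 → not met
5. condition 'performs work above three stories' holds; workers' compensation coverage $275,000 < $575,000 → not met
6. OSHA safety training 67 days ago vs limit 60 → not met
7. hazard communication program present → met
Not met: 1, 2, 3, 4, 5, 6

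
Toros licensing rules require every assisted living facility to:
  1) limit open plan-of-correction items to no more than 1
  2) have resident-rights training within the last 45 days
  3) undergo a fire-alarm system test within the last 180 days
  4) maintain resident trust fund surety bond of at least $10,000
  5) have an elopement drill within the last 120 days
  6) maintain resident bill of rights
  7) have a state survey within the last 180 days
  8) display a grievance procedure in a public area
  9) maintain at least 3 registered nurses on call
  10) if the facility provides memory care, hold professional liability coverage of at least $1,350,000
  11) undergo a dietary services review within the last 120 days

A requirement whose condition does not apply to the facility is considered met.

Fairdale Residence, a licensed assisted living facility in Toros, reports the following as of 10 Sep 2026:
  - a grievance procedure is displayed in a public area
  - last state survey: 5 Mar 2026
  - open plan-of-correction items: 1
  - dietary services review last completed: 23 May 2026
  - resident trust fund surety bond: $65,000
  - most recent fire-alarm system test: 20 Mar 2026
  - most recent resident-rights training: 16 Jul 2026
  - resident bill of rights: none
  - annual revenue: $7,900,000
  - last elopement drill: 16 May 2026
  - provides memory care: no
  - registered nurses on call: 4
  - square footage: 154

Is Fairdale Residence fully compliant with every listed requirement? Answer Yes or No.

1. open plan-of-correction items 1 ≤ 1 → met
2. resident-rights training 56 days ago vs limit 45 → not met
3. fire-alarm system test 174 days ago vs limit 180 → met
4. resident trust fund surety bond $65,000 ≥ $10,000 → met
5. elopement drill 117 days ago vs limit 120 → met
6. resident bill of rights absent → not met
7. state survey 189 days ago vs limit 180 → not met
8. grievance procedure present → met
9. registered nurses on call 4 ≥ 3 → met
10. condition 'provides memory care' does not hold → requirement n/a → met
11. dietary services review 110 days ago vs limit 120 → met
Not met: 2, 6, 7

No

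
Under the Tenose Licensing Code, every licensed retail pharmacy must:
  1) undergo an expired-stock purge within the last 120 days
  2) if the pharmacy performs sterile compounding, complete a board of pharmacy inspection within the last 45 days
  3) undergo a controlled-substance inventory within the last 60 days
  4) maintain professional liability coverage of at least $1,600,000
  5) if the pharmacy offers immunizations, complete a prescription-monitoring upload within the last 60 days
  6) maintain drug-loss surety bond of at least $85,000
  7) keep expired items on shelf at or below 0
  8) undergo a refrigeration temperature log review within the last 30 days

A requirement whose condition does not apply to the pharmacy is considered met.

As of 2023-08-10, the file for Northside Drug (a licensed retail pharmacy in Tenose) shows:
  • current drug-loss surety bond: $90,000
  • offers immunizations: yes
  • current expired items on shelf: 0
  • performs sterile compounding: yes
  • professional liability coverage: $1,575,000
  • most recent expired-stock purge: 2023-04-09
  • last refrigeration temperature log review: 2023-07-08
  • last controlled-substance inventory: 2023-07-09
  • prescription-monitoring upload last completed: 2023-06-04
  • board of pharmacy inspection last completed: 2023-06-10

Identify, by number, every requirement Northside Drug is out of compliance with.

1. expired-stock purge 123 days ago vs limit 120 → not met
2. condition 'performs sterile compounding' holds; board of pharmacy inspection 61 days ago vs limit 45 → not met
3. controlled-substance inventory 32 days ago vs limit 60 → met
4. professional liability coverage $1,575,000 < $1,600,000 → not met
5. condition 'offers immunizations' holds; prescription-monitoring upload 67 days ago vs limit 60 → not met
6. drug-loss surety bond $90,000 ≥ $85,000 → met
7. expired items on shelf 0 ≤ 0 → met
8. refrigeration temperature log review 33 days ago vs limit 30 → not met
Not met: 1, 2, 4, 5, 8

1, 2, 4, 5, 8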